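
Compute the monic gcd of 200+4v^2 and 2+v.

Euclidean algorithm in ℚ[v]:
  4v^2+200 = (4v-8)(v+2) + (216)
  v+2 = ((1/216)v+1/108)(216) + (0)
The last nonzero remainder is the constant 216, so the polynomials are coprime and gcd = 1.

1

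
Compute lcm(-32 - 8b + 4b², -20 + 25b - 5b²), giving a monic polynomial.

8 - 6b - 3b² + b³

Repeated division with remainder:
  4b² - 8b - 32 = (-4/5)(-5b² + 25b - 20) + (12b - 48)
  -5b² + 25b - 20 = (-(5/12)b + 5/12)(12b - 48) + (0)
Last nonzero remainder: 12b - 48. Dividing through by 12 gives the monic gcd b - 4.
Then lcm(f, g) = f·g / gcd(f, g); expanding and making the result monic gives the answer.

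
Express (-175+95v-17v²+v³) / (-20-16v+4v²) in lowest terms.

(35-12v+v²)/(4+4v)

By polynomial division,
  v³-17v²+95v-175 = ((1/4)v-13/4)(4v²-16v-20) + (48v-240)
  4v²-16v-20 = ((1/12)v+1/12)(48v-240) + (0)
Last nonzero remainder: 48v-240. Dividing through by 48 gives the monic gcd v-5.
Cancel v-5 from numerator and denominator to get the reduced form.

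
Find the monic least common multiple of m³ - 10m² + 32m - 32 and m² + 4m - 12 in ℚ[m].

By polynomial division,
  m³ - 10m² + 32m - 32 = (m - 14)(m² + 4m - 12) + (100m - 200)
  m² + 4m - 12 = ((1/100)m + 3/50)(100m - 200) + (0)
Last nonzero remainder: 100m - 200. Dividing through by 100 gives the monic gcd m - 2.
Then lcm(f, g) = f·g / gcd(f, g); expanding and making the result monic gives the answer.

m⁴ - 4m³ - 28m² + 160m - 192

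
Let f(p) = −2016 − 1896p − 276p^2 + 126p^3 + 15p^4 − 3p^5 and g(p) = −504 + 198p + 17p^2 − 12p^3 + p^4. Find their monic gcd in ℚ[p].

Apply the Euclidean algorithm:
  −3p^5 + 15p^4 + 126p^3 − 276p^2 − 1896p − 2016 = (−3p − 21)(p^4 − 12p^3 + 17p^2 + 198p − 504) + (−75p^3 + 675p^2 + 750p − 12600)
  p^4 − 12p^3 + 17p^2 + 198p − 504 = (−(1/75)p + 1/25)(−75p^3 + 675p^2 + 750p − 12600) + (0)
Last nonzero remainder: −75p^3 + 675p^2 + 750p − 12600. Dividing through by −75 gives the monic gcd p^3 − 9p^2 − 10p + 168.

168 − 10p − 9p^2 + p^3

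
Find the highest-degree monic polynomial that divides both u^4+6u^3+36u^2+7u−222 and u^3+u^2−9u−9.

u+3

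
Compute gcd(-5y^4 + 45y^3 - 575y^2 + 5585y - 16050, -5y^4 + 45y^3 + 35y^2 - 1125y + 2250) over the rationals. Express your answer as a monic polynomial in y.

y^2 - 11y + 30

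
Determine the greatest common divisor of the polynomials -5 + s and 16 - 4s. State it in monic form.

1

By polynomial division,
  s - 5 = (-1/4)(-4s + 16) + (-1)
  -4s + 16 = (4s - 16)(-1) + (0)
The last nonzero remainder is the constant -1, so the polynomials are coprime and gcd = 1.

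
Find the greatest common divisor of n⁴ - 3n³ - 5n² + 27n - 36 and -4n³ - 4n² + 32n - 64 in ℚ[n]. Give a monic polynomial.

By polynomial division,
  n⁴ - 3n³ - 5n² + 27n - 36 = (-(1/4)n + 1)(-4n³ - 4n² + 32n - 64) + (7n² - 21n + 28)
  -4n³ - 4n² + 32n - 64 = (-(4/7)n - 16/7)(7n² - 21n + 28) + (0)
Last nonzero remainder: 7n² - 21n + 28. Dividing through by 7 gives the monic gcd n² - 3n + 4.

n² - 3n + 4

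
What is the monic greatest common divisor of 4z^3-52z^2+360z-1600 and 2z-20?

Apply the Euclidean algorithm:
  4z^3-52z^2+360z-1600 = (2z^2-6z+120)(2z-20) + (800)
  2z-20 = ((1/400)z-1/40)(800) + (0)
The last nonzero remainder is the constant 800, so the polynomials are coprime and gcd = 1.

1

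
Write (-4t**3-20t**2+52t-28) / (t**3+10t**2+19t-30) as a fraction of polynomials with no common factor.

Euclidean algorithm in ℚ[t]:
  -4t**3-20t**2+52t-28 = (-4)(t**3+10t**2+19t-30) + (20t**2+128t-148)
  t**3+10t**2+19t-30 = ((1/20)t+9/50)(20t**2+128t-148) + ((84/25)t-84/25)
  20t**2+128t-148 = ((125/21)t+925/21)((84/25)t-84/25) + (0)
Last nonzero remainder: (84/25)t-84/25. Dividing through by 84/25 gives the monic gcd t-1.
Cancel t-1 from numerator and denominator to get the reduced form.

(-4t**2-24t+28)/(t**2+11t+30)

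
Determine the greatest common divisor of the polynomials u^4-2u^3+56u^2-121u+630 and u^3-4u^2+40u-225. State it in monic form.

u^2+u+45

By polynomial division,
  u^4-2u^3+56u^2-121u+630 = (u+2)(u^3-4u^2+40u-225) + (24u^2+24u+1080)
  u^3-4u^2+40u-225 = ((1/24)u-5/24)(24u^2+24u+1080) + (0)
Last nonzero remainder: 24u^2+24u+1080. Dividing through by 24 gives the monic gcd u^2+u+45.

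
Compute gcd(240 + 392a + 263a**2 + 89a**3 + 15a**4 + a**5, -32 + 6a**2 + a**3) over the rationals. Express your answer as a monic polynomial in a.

16 + 8a + a**2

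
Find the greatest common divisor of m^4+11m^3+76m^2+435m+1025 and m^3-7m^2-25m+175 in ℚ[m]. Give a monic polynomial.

m+5

Euclidean algorithm in ℚ[m]:
  m^4+11m^3+76m^2+435m+1025 = (m+18)(m^3-7m^2-25m+175) + (227m^2+710m-2125)
  m^3-7m^2-25m+175 = ((1/227)m-2299/51529)(227m^2+710m-2125) + ((826440/51529)m+4132200/51529)
  227m^2+710m-2125 = ((11697083/826440)m-4379965/165288)((826440/51529)m+4132200/51529) + (0)
Last nonzero remainder: (826440/51529)m+4132200/51529. Dividing through by 826440/51529 gives the monic gcd m+5.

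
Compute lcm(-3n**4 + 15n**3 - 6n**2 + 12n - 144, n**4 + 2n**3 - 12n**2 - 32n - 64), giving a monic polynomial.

n**5 - n**4 - 18n**3 + 4n**2 + 32n + 192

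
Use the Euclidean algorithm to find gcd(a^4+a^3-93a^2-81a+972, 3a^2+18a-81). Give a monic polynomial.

a^2+6a-27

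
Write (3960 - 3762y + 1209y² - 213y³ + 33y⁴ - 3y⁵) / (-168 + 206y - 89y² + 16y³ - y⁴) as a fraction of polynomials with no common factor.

Apply the Euclidean algorithm:
  -3y⁵ + 33y⁴ - 213y³ + 1209y² - 3762y + 3960 = (3y + 15)(-y⁴ + 16y³ - 89y² + 206y - 168) + (-186y³ + 1926y² - 6348y + 6480)
  -y⁴ + 16y³ - 89y² + 206y - 168 = ((1/186)y - 175/5766)(-186y³ + 1926y² - 6348y + 6480) + ((3444/961)y² - (20664/961)y + 27552/961)
  -186y³ + 1926y² - 6348y + 6480 = (-(29791/574)y + 129735/574)((3444/961)y² - (20664/961)y + 27552/961) + (0)
Last nonzero remainder: (3444/961)y² - (20664/961)y + 27552/961. Dividing through by 3444/961 gives the monic gcd y² - 6y + 8.
Cancel y² - 6y + 8 from numerator and denominator to get the reduced form.

(-495 + 99y - 15y² + 3y³)/(21 - 10y + y²)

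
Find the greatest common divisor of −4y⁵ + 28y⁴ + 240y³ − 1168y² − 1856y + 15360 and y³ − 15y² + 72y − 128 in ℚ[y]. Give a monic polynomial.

Repeated division with remainder:
  −4y⁵ + 28y⁴ + 240y³ − 1168y² − 1856y + 15360 = (−4y² − 32y + 48)(y³ − 15y² + 72y − 128) + (1344y² − 9408y + 21504)
  y³ − 15y² + 72y − 128 = ((1/1344)y − 1/168)(1344y² − 9408y + 21504) + (0)
Last nonzero remainder: 1344y² − 9408y + 21504. Dividing through by 1344 gives the monic gcd y² − 7y + 16.

y² − 7y + 16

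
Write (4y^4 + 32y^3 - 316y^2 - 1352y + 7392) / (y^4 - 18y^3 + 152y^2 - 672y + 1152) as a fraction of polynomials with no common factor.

(4y^2 + 72y + 308)/(y^2 - 8y + 48)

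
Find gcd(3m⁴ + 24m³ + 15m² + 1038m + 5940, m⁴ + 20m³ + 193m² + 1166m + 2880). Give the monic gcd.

Repeated division with remainder:
  3m⁴ + 24m³ + 15m² + 1038m + 5940 = (3)(m⁴ + 20m³ + 193m² + 1166m + 2880) + (-36m³ - 564m² - 2460m - 2700)
  m⁴ + 20m³ + 193m² + 1166m + 2880 = (-(1/36)m - 13/108)(-36m³ - 564m² - 2460m - 2700) + ((511/9)m² + (7154/9)m + 2555)
  -36m³ - 564m² - 2460m - 2700 = (-(324/511)m - 540/511)((511/9)m² + (7154/9)m + 2555) + (0)
Last nonzero remainder: (511/9)m² + (7154/9)m + 2555. Dividing through by 511/9 gives the monic gcd m² + 14m + 45.

m² + 14m + 45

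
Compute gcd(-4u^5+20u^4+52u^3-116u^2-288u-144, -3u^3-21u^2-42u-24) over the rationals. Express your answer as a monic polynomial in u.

Apply the Euclidean algorithm:
  -4u^5+20u^4+52u^3-116u^2-288u-144 = ((4/3)u^2-16u+76)(-3u^3-21u^2-42u-24) + (840u^2+2520u+1680)
  -3u^3-21u^2-42u-24 = (-(1/280)u-1/70)(840u^2+2520u+1680) + (0)
Last nonzero remainder: 840u^2+2520u+1680. Dividing through by 840 gives the monic gcd u^2+3u+2.

u^2+3u+2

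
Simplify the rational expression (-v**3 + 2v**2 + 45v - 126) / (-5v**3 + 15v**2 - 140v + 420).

Repeated division with remainder:
  -v**3 + 2v**2 + 45v - 126 = (1/5)(-5v**3 + 15v**2 - 140v + 420) + (-v**2 + 73v - 210)
  -5v**3 + 15v**2 - 140v + 420 = (5v + 350)(-v**2 + 73v - 210) + (-24640v + 73920)
  -v**2 + 73v - 210 = ((1/24640)v - 1/352)(-24640v + 73920) + (0)
Last nonzero remainder: -24640v + 73920. Dividing through by -24640 gives the monic gcd v - 3.
Cancel v - 3 from numerator and denominator to get the reduced form.

(v**2 + v - 42)/(5v**2 + 140)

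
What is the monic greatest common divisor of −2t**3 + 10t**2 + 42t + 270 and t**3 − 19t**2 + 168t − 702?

Repeated division with remainder:
  −2t**3 + 10t**2 + 42t + 270 = (−2)(t**3 − 19t**2 + 168t − 702) + (−28t**2 + 378t − 1134)
  t**3 − 19t**2 + 168t − 702 = (−(1/28)t + 11/56)(−28t**2 + 378t − 1134) + ((213/4)t − 1917/4)
  −28t**2 + 378t − 1134 = (−(112/213)t + 168/71)((213/4)t − 1917/4) + (0)
Last nonzero remainder: (213/4)t − 1917/4. Dividing through by 213/4 gives the monic gcd t − 9.

t − 9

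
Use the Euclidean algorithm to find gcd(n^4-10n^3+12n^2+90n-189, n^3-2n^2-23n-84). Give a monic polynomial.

n-7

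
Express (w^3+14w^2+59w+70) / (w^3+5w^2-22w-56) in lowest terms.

By polynomial division,
  w^3+14w^2+59w+70 = (w^3+5w^2-22w-56) + (9w^2+81w+126)
  w^3+5w^2-22w-56 = ((1/9)w-4/9)(9w^2+81w+126) + (0)
Last nonzero remainder: 9w^2+81w+126. Dividing through by 9 gives the monic gcd w^2+9w+14.
Cancel w^2+9w+14 from numerator and denominator to get the reduced form.

(w+5)/(w-4)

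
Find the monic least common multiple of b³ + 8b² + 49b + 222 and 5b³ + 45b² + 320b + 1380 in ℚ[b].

b⁵ + 11b⁴ + 119b³ + 737b² + 2920b + 10212

Euclidean algorithm in ℚ[b]:
  b³ + 8b² + 49b + 222 = (1/5)(5b³ + 45b² + 320b + 1380) + (-b² - 15b - 54)
  5b³ + 45b² + 320b + 1380 = (-5b + 30)(-b² - 15b - 54) + (500b + 3000)
  -b² - 15b - 54 = (-(1/500)b - 9/500)(500b + 3000) + (0)
Last nonzero remainder: 500b + 3000. Dividing through by 500 gives the monic gcd b + 6.
Then lcm(f, g) = f·g / gcd(f, g); expanding and making the result monic gives the answer.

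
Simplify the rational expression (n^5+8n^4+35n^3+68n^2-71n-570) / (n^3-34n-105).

(n^3+n^2+13n-38)/(n-7)

By polynomial division,
  n^5+8n^4+35n^3+68n^2-71n-570 = (n^2+8n+69)(n^3-34n-105) + (445n^2+3115n+6675)
  n^3-34n-105 = ((1/445)n-7/445)(445n^2+3115n+6675) + (0)
Last nonzero remainder: 445n^2+3115n+6675. Dividing through by 445 gives the monic gcd n^2+7n+15.
Cancel n^2+7n+15 from numerator and denominator to get the reduced form.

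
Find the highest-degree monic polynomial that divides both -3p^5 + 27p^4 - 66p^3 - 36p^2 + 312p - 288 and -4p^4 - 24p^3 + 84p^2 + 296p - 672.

Euclidean algorithm in ℚ[p]:
  -3p^5 + 27p^4 - 66p^3 - 36p^2 + 312p - 288 = ((3/4)p - 45/4)(-4p^4 - 24p^3 + 84p^2 + 296p - 672) + (-399p^3 + 687p^2 + 4146p - 7848)
  -4p^4 - 24p^3 + 84p^2 + 296p - 672 = ((4/399)p + 4108/53067)(-399p^3 + 687p^2 + 4146p - 7848) + (-(190080/17689)p^2 + (950400/17689)p - 1140480/17689)
  -399p^3 + 687p^2 + 4146p - 7848 = ((2352637/63360)p + 1928101/15840)(-(190080/17689)p^2 + (950400/17689)p - 1140480/17689) + (0)
Last nonzero remainder: -(190080/17689)p^2 + (950400/17689)p - 1140480/17689. Dividing through by -190080/17689 gives the monic gcd p^2 - 5p + 6.

p^2 - 5p + 6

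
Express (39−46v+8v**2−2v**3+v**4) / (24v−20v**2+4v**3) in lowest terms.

(−13+11v+v**2+v**3)/(−8v+4v**2)

Euclidean algorithm in ℚ[v]:
  v**4−2v**3+8v**2−46v+39 = ((1/4)v+3/4)(4v**3−20v**2+24v) + (17v**2−64v+39)
  4v**3−20v**2+24v = ((4/17)v−84/289)(17v**2−64v+39) + (−(1092/289)v+3276/289)
  17v**2−64v+39 = (−(4913/1092)v+289/84)(−(1092/289)v+3276/289) + (0)
Last nonzero remainder: −(1092/289)v+3276/289. Dividing through by −1092/289 gives the monic gcd v−3.
Cancel v−3 from numerator and denominator to get the reduced form.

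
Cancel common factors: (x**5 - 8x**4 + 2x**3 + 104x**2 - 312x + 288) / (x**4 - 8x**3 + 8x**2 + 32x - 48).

(x**3 - 10x + 24)/(x**2 - 4)

Apply the Euclidean algorithm:
  x**5 - 8x**4 + 2x**3 + 104x**2 - 312x + 288 = (x)(x**4 - 8x**3 + 8x**2 + 32x - 48) + (-6x**3 + 72x**2 - 264x + 288)
  x**4 - 8x**3 + 8x**2 + 32x - 48 = (-(1/6)x - 2/3)(-6x**3 + 72x**2 - 264x + 288) + (12x**2 - 96x + 144)
  -6x**3 + 72x**2 - 264x + 288 = (-(1/2)x + 2)(12x**2 - 96x + 144) + (0)
Last nonzero remainder: 12x**2 - 96x + 144. Dividing through by 12 gives the monic gcd x**2 - 8x + 12.
Cancel x**2 - 8x + 12 from numerator and denominator to get the reduced form.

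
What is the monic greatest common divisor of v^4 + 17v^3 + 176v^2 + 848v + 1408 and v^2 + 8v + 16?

v^2 + 8v + 16

Euclidean algorithm in ℚ[v]:
  v^4 + 17v^3 + 176v^2 + 848v + 1408 = (v^2 + 9v + 88)(v^2 + 8v + 16) + (0)
The last nonzero remainder v^2 + 8v + 16 is already monic.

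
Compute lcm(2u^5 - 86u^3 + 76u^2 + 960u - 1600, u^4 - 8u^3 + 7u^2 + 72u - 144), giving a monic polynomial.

u^7 - 52u^5 + 38u^4 + 867u^3 - 1142u^2 - 4320u + 7200

Repeated division with remainder:
  2u^5 - 86u^3 + 76u^2 + 960u - 1600 = (2u + 16)(u^4 - 8u^3 + 7u^2 + 72u - 144) + (28u^3 - 180u^2 + 96u + 704)
  u^4 - 8u^3 + 7u^2 + 72u - 144 = ((1/28)u - 11/196)(28u^3 - 180u^2 + 96u + 704) + (-(320/49)u^2 + (2560/49)u - 5120/49)
  28u^3 - 180u^2 + 96u + 704 = (-(343/80)u - 539/80)(-(320/49)u^2 + (2560/49)u - 5120/49) + (0)
Last nonzero remainder: -(320/49)u^2 + (2560/49)u - 5120/49. Dividing through by -320/49 gives the monic gcd u^2 - 8u + 16.
Then lcm(f, g) = f·g / gcd(f, g); expanding and making the result monic gives the answer.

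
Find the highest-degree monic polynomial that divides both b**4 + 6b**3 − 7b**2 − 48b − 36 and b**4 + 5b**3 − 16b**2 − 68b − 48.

b**3 + 9b**2 + 20b + 12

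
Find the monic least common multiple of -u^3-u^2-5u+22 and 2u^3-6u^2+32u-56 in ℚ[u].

Euclidean algorithm in ℚ[u]:
  -u^3-u^2-5u+22 = (-1/2)(2u^3-6u^2+32u-56) + (-4u^2+11u-6)
  2u^3-6u^2+32u-56 = (-(1/2)u+1/8)(-4u^2+11u-6) + ((221/8)u-221/4)
  -4u^2+11u-6 = (-(32/221)u+24/221)((221/8)u-221/4) + (0)
Last nonzero remainder: (221/8)u-221/4. Dividing through by 221/8 gives the monic gcd u-2.
Then lcm(f, g) = f·g / gcd(f, g); expanding and making the result monic gives the answer.

u^5+18u^3-13u^2+92u-308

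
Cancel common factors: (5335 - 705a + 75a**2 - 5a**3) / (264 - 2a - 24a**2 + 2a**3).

(-485 + 20a - 5a**2)/(-24 - 2a + 2a**2)

Repeated division with remainder:
  -5a**3 + 75a**2 - 705a + 5335 = (-5/2)(2a**3 - 24a**2 - 2a + 264) + (15a**2 - 710a + 5995)
  2a**3 - 24a**2 - 2a + 264 = ((2/15)a + 212/45)(15a**2 - 710a + 5995) + ((22892/9)a - 251812/9)
  15a**2 - 710a + 5995 = ((135/22892)a - 4905/22892)((22892/9)a - 251812/9) + (0)
Last nonzero remainder: (22892/9)a - 251812/9. Dividing through by 22892/9 gives the monic gcd a - 11.
Cancel a - 11 from numerator and denominator to get the reduced form.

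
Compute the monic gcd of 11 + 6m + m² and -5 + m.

Euclidean algorithm in ℚ[m]:
  m² + 6m + 11 = (m + 11)(m - 5) + (66)
  m - 5 = ((1/66)m - 5/66)(66) + (0)
The last nonzero remainder is the constant 66, so the polynomials are coprime and gcd = 1.

1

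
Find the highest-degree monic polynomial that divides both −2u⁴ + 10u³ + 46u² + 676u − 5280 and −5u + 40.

Apply the Euclidean algorithm:
  −2u⁴ + 10u³ + 46u² + 676u − 5280 = ((2/5)u³ + (6/5)u² + (2/5)u − 132)(−5u + 40) + (0)
Last nonzero remainder: −5u + 40. Dividing through by −5 gives the monic gcd u − 8.

u − 8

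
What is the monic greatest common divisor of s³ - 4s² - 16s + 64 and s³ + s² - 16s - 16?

s² - 16

By polynomial division,
  s³ - 4s² - 16s + 64 = (s³ + s² - 16s - 16) + (-5s² + 80)
  s³ + s² - 16s - 16 = (-(1/5)s - 1/5)(-5s² + 80) + (0)
Last nonzero remainder: -5s² + 80. Dividing through by -5 gives the monic gcd s² - 16.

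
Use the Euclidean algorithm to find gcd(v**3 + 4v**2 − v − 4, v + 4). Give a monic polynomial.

v + 4

Apply the Euclidean algorithm:
  v**3 + 4v**2 − v − 4 = (v**2 − 1)(v + 4) + (0)
The last nonzero remainder v + 4 is already monic.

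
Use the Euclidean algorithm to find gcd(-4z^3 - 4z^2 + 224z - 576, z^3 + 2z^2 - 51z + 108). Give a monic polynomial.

z^2 + 5z - 36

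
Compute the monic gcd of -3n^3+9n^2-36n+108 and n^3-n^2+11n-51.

n-3

By polynomial division,
  -3n^3+9n^2-36n+108 = (-3)(n^3-n^2+11n-51) + (6n^2-3n-45)
  n^3-n^2+11n-51 = ((1/6)n-1/12)(6n^2-3n-45) + ((73/4)n-219/4)
  6n^2-3n-45 = ((24/73)n+60/73)((73/4)n-219/4) + (0)
Last nonzero remainder: (73/4)n-219/4. Dividing through by 73/4 gives the monic gcd n-3.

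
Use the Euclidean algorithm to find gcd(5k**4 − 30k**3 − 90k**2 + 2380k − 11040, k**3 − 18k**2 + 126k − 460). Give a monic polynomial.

k**2 − 8k + 46

Euclidean algorithm in ℚ[k]:
  5k**4 − 30k**3 − 90k**2 + 2380k − 11040 = (5k + 60)(k**3 − 18k**2 + 126k − 460) + (360k**2 − 2880k + 16560)
  k**3 − 18k**2 + 126k − 460 = ((1/360)k − 1/36)(360k**2 − 2880k + 16560) + (0)
Last nonzero remainder: 360k**2 − 2880k + 16560. Dividing through by 360 gives the monic gcd k**2 − 8k + 46.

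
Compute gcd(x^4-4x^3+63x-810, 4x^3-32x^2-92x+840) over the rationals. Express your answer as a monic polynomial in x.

x^2-x-30

By polynomial division,
  x^4-4x^3+63x-810 = ((1/4)x+1)(4x^3-32x^2-92x+840) + (55x^2-55x-1650)
  4x^3-32x^2-92x+840 = ((4/55)x-28/55)(55x^2-55x-1650) + (0)
Last nonzero remainder: 55x^2-55x-1650. Dividing through by 55 gives the monic gcd x^2-x-30.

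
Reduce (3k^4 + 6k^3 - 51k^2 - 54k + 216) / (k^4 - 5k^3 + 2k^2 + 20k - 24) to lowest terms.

Repeated division with remainder:
  3k^4 + 6k^3 - 51k^2 - 54k + 216 = (3)(k^4 - 5k^3 + 2k^2 + 20k - 24) + (21k^3 - 57k^2 - 114k + 288)
  k^4 - 5k^3 + 2k^2 + 20k - 24 = ((1/21)k - 16/147)(21k^3 - 57k^2 - 114k + 288) + ((60/49)k^2 - (300/49)k + 360/49)
  21k^3 - 57k^2 - 114k + 288 = ((343/20)k + 196/5)((60/49)k^2 - (300/49)k + 360/49) + (0)
Last nonzero remainder: (60/49)k^2 - (300/49)k + 360/49. Dividing through by 60/49 gives the monic gcd k^2 - 5k + 6.
Cancel k^2 - 5k + 6 from numerator and denominator to get the reduced form.

(3k^2 + 21k + 36)/(k^2 - 4)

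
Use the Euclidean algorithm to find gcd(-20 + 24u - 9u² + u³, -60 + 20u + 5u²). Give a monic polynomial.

-2 + u

Apply the Euclidean algorithm:
  u³ - 9u² + 24u - 20 = ((1/5)u - 13/5)(5u² + 20u - 60) + (88u - 176)
  5u² + 20u - 60 = ((5/88)u + 15/44)(88u - 176) + (0)
Last nonzero remainder: 88u - 176. Dividing through by 88 gives the monic gcd u - 2.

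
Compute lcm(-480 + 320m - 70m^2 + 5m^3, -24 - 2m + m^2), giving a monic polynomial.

-384 + 160m + 8m^2 - 10m^3 + m^4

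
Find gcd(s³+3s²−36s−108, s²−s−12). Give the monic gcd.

s+3

Euclidean algorithm in ℚ[s]:
  s³+3s²−36s−108 = (s+4)(s²−s−12) + (−20s−60)
  s²−s−12 = (−(1/20)s+1/5)(−20s−60) + (0)
Last nonzero remainder: −20s−60. Dividing through by −20 gives the monic gcd s+3.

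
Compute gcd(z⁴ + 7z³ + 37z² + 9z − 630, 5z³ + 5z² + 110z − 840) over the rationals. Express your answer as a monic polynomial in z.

Repeated division with remainder:
  z⁴ + 7z³ + 37z² + 9z − 630 = ((1/5)z + 6/5)(5z³ + 5z² + 110z − 840) + (9z² + 45z + 378)
  5z³ + 5z² + 110z − 840 = ((5/9)z − 20/9)(9z² + 45z + 378) + (0)
Last nonzero remainder: 9z² + 45z + 378. Dividing through by 9 gives the monic gcd z² + 5z + 42.

z² + 5z + 42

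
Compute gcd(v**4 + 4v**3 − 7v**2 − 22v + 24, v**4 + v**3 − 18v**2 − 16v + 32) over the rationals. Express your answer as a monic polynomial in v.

Apply the Euclidean algorithm:
  v**4 + 4v**3 − 7v**2 − 22v + 24 = (v**4 + v**3 − 18v**2 − 16v + 32) + (3v**3 + 11v**2 − 6v − 8)
  v**4 + v**3 − 18v**2 − 16v + 32 = ((1/3)v − 8/9)(3v**3 + 11v**2 − 6v − 8) + (−(56/9)v**2 − (56/3)v + 224/9)
  3v**3 + 11v**2 − 6v − 8 = (−(27/56)v − 9/28)(−(56/9)v**2 − (56/3)v + 224/9) + (0)
Last nonzero remainder: −(56/9)v**2 − (56/3)v + 224/9. Dividing through by −56/9 gives the monic gcd v**2 + 3v − 4.

v**2 + 3v − 4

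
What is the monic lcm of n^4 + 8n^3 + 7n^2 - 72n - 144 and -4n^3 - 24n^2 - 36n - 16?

n^6 + 10n^5 + 24n^4 - 50n^3 - 281n^2 - 360n - 144

By polynomial division,
  n^4 + 8n^3 + 7n^2 - 72n - 144 = (-(1/4)n - 1/2)(-4n^3 - 24n^2 - 36n - 16) + (-14n^2 - 94n - 152)
  -4n^3 - 24n^2 - 36n - 16 = ((2/7)n - 10/49)(-14n^2 - 94n - 152) + (-(576/49)n - 2304/49)
  -14n^2 - 94n - 152 = ((343/288)n + 931/288)(-(576/49)n - 2304/49) + (0)
Last nonzero remainder: -(576/49)n - 2304/49. Dividing through by -576/49 gives the monic gcd n + 4.
Then lcm(f, g) = f·g / gcd(f, g); expanding and making the result monic gives the answer.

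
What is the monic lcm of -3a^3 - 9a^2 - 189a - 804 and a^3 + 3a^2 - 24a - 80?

a^5 + 2a^4 + 40a^3 + 145a^2 - 1528a - 5360

Repeated division with remainder:
  -3a^3 - 9a^2 - 189a - 804 = (-3)(a^3 + 3a^2 - 24a - 80) + (-261a - 1044)
  a^3 + 3a^2 - 24a - 80 = (-(1/261)a^2 + (1/261)a + 20/261)(-261a - 1044) + (0)
Last nonzero remainder: -261a - 1044. Dividing through by -261 gives the monic gcd a + 4.
Then lcm(f, g) = f·g / gcd(f, g); expanding and making the result monic gives the answer.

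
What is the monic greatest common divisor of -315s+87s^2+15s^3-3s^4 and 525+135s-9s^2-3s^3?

-35-2s+s^2

By polynomial division,
  -3s^4+15s^3+87s^2-315s = (s-8)(-3s^3-9s^2+135s+525) + (-120s^2+240s+4200)
  -3s^3-9s^2+135s+525 = ((1/40)s+1/8)(-120s^2+240s+4200) + (0)
Last nonzero remainder: -120s^2+240s+4200. Dividing through by -120 gives the monic gcd s^2-2s-35.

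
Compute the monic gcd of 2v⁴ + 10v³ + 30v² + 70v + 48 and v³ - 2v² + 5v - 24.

v² + v + 8

By polynomial division,
  2v⁴ + 10v³ + 30v² + 70v + 48 = (2v + 14)(v³ - 2v² + 5v - 24) + (48v² + 48v + 384)
  v³ - 2v² + 5v - 24 = ((1/48)v - 1/16)(48v² + 48v + 384) + (0)
Last nonzero remainder: 48v² + 48v + 384. Dividing through by 48 gives the monic gcd v² + v + 8.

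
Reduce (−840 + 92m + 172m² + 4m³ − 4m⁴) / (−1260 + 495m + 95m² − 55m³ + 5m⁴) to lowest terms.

(40 − 12m − 4m²)/(60 − 35m + 5m²)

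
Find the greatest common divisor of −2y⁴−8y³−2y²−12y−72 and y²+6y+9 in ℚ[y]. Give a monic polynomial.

y²+6y+9

Euclidean algorithm in ℚ[y]:
  −2y⁴−8y³−2y²−12y−72 = (−2y²+4y−8)(y²+6y+9) + (0)
The last nonzero remainder y²+6y+9 is already monic.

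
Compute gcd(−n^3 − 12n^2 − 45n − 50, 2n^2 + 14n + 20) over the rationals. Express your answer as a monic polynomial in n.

n^2 + 7n + 10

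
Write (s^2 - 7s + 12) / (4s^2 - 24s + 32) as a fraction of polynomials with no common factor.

Apply the Euclidean algorithm:
  s^2 - 7s + 12 = (1/4)(4s^2 - 24s + 32) + (-s + 4)
  4s^2 - 24s + 32 = (-4s + 8)(-s + 4) + (0)
Last nonzero remainder: -s + 4. Dividing through by -1 gives the monic gcd s - 4.
Cancel s - 4 from numerator and denominator to get the reduced form.

(s - 3)/(4s - 8)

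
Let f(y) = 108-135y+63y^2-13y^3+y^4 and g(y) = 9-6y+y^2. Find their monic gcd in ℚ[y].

Repeated division with remainder:
  y^4-13y^3+63y^2-135y+108 = (y^2-7y+12)(y^2-6y+9) + (0)
The last nonzero remainder y^2-6y+9 is already monic.

9-6y+y^2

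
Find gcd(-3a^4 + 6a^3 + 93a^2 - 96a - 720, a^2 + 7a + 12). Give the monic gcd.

By polynomial division,
  -3a^4 + 6a^3 + 93a^2 - 96a - 720 = (-3a^2 + 27a - 60)(a^2 + 7a + 12) + (0)
The last nonzero remainder a^2 + 7a + 12 is already monic.

a^2 + 7a + 12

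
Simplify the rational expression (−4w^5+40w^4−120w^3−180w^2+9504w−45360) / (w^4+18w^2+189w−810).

Repeated division with remainder:
  −4w^5+40w^4−120w^3−180w^2+9504w−45360 = (−4w+40)(w^4+18w^2+189w−810) + (−48w^3−144w^2−1296w−12960)
  w^4+18w^2+189w−810 = (−(1/48)w+1/16)(−48w^3−144w^2−1296w−12960) + (0)
Last nonzero remainder: −48w^3−144w^2−1296w−12960. Dividing through by −48 gives the monic gcd w^3+3w^2+27w+270.
Cancel w^3+3w^2+27w+270 from numerator and denominator to get the reduced form.

(−4w^2+52w−168)/(w−3)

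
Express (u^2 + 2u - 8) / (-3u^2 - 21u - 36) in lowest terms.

(-u + 2)/(3u + 9)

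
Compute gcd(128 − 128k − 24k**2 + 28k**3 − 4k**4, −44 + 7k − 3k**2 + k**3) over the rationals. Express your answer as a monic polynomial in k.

Euclidean algorithm in ℚ[k]:
  −4k**4 + 28k**3 − 24k**2 − 128k + 128 = (−4k + 16)(k**3 − 3k**2 + 7k − 44) + (52k**2 − 416k + 832)
  k**3 − 3k**2 + 7k − 44 = ((1/52)k + 5/52)(52k**2 − 416k + 832) + (31k − 124)
  52k**2 − 416k + 832 = ((52/31)k − 208/31)(31k − 124) + (0)
Last nonzero remainder: 31k − 124. Dividing through by 31 gives the monic gcd k − 4.

−4 + k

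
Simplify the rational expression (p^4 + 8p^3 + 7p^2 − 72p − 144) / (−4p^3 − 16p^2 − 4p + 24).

Apply the Euclidean algorithm:
  p^4 + 8p^3 + 7p^2 − 72p − 144 = (−(1/4)p − 1)(−4p^3 − 16p^2 − 4p + 24) + (−10p^2 − 70p − 120)
  −4p^3 − 16p^2 − 4p + 24 = ((2/5)p − 6/5)(−10p^2 − 70p − 120) + (−40p − 120)
  −10p^2 − 70p − 120 = ((1/4)p + 1)(−40p − 120) + (0)
Last nonzero remainder: −40p − 120. Dividing through by −40 gives the monic gcd p + 3.
Cancel p + 3 from numerator and denominator to get the reduced form.

(−p^3 − 5p^2 + 8p + 48)/(4p^2 + 4p − 8)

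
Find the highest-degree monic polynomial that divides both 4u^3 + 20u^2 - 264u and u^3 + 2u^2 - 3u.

u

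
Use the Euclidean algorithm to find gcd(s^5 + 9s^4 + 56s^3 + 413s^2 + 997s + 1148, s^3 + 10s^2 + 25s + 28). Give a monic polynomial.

s^3 + 10s^2 + 25s + 28

Euclidean algorithm in ℚ[s]:
  s^5 + 9s^4 + 56s^3 + 413s^2 + 997s + 1148 = (s^2 − s + 41)(s^3 + 10s^2 + 25s + 28) + (0)
The last nonzero remainder s^3 + 10s^2 + 25s + 28 is already monic.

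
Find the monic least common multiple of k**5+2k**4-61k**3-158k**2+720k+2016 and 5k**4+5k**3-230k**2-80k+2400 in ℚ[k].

By polynomial division,
  k**5+2k**4-61k**3-158k**2+720k+2016 = ((1/5)k+1/5)(5k**4+5k**3-230k**2-80k+2400) + (-16k**3-96k**2+256k+1536)
  5k**4+5k**3-230k**2-80k+2400 = (-(5/16)k+25/16)(-16k**3-96k**2+256k+1536) + (0)
Last nonzero remainder: -16k**3-96k**2+256k+1536. Dividing through by -16 gives the monic gcd k**3+6k**2-16k-96.
Then lcm(f, g) = f·g / gcd(f, g); expanding and making the result monic gives the answer.

k**6-3k**5-71k**4+147k**3+1510k**2-1584k-10080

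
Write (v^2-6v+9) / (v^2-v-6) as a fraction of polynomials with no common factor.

By polynomial division,
  v^2-6v+9 = (v^2-v-6) + (-5v+15)
  v^2-v-6 = (-(1/5)v-2/5)(-5v+15) + (0)
Last nonzero remainder: -5v+15. Dividing through by -5 gives the monic gcd v-3.
Cancel v-3 from numerator and denominator to get the reduced form.

(v-3)/(v+2)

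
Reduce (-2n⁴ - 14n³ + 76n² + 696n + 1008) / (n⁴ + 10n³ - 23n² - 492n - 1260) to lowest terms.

(-2n - 4)/(n + 5)

By polynomial division,
  -2n⁴ - 14n³ + 76n² + 696n + 1008 = (-2)(n⁴ + 10n³ - 23n² - 492n - 1260) + (6n³ + 30n² - 288n - 1512)
  n⁴ + 10n³ - 23n² - 492n - 1260 = ((1/6)n + 5/6)(6n³ + 30n² - 288n - 1512) + (0)
Last nonzero remainder: 6n³ + 30n² - 288n - 1512. Dividing through by 6 gives the monic gcd n³ + 5n² - 48n - 252.
Cancel n³ + 5n² - 48n - 252 from numerator and denominator to get the reduced form.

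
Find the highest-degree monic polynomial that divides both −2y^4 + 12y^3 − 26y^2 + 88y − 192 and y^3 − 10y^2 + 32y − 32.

By polynomial division,
  −2y^4 + 12y^3 − 26y^2 + 88y − 192 = (−2y − 8)(y^3 − 10y^2 + 32y − 32) + (−42y^2 + 280y − 448)
  y^3 − 10y^2 + 32y − 32 = (−(1/42)y + 5/63)(−42y^2 + 280y − 448) + (−(8/9)y + 32/9)
  −42y^2 + 280y − 448 = ((189/4)y − 126)(−(8/9)y + 32/9) + (0)
Last nonzero remainder: −(8/9)y + 32/9. Dividing through by −8/9 gives the monic gcd y − 4.

y − 4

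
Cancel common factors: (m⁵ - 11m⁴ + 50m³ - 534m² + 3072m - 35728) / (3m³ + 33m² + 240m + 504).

Repeated division with remainder:
  m⁵ - 11m⁴ + 50m³ - 534m² + 3072m - 35728 = ((1/3)m² - (22/3)m + 212/3)(3m³ + 33m² + 240m + 504) + (-1274m² - 10192m - 71344)
  3m³ + 33m² + 240m + 504 = (-(3/1274)m - 9/1274)(-1274m² - 10192m - 71344) + (0)
Last nonzero remainder: -1274m² - 10192m - 71344. Dividing through by -1274 gives the monic gcd m² + 8m + 56.
Cancel m² + 8m + 56 from numerator and denominator to get the reduced form.

(m³ - 19m² + 146m - 638)/(3m + 9)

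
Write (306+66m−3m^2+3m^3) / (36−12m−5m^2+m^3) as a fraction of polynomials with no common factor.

(102−12m+3m^2)/(12−8m+m^2)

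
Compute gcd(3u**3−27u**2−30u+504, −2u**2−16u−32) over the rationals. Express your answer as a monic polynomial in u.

Euclidean algorithm in ℚ[u]:
  3u**3−27u**2−30u+504 = (−(3/2)u+51/2)(−2u**2−16u−32) + (330u+1320)
  −2u**2−16u−32 = (−(1/165)u−4/165)(330u+1320) + (0)
Last nonzero remainder: 330u+1320. Dividing through by 330 gives the monic gcd u+4.

u+4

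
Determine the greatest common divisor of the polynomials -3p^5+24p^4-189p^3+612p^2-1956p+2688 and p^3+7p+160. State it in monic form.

p^2-5p+32

Euclidean algorithm in ℚ[p]:
  -3p^5+24p^4-189p^3+612p^2-1956p+2688 = (-3p^2+24p-168)(p^3+7p+160) + (924p^2-4620p+29568)
  p^3+7p+160 = ((1/924)p+5/924)(924p^2-4620p+29568) + (0)
Last nonzero remainder: 924p^2-4620p+29568. Dividing through by 924 gives the monic gcd p^2-5p+32.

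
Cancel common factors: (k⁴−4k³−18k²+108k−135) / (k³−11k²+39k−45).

(k²+2k−15)/(k−5)

By polynomial division,
  k⁴−4k³−18k²+108k−135 = (k+7)(k³−11k²+39k−45) + (20k²−120k+180)
  k³−11k²+39k−45 = ((1/20)k−1/4)(20k²−120k+180) + (0)
Last nonzero remainder: 20k²−120k+180. Dividing through by 20 gives the monic gcd k²−6k+9.
Cancel k²−6k+9 from numerator and denominator to get the reduced form.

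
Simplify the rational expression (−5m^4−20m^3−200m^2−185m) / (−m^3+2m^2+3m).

(5m^2+15m+185)/(m−3)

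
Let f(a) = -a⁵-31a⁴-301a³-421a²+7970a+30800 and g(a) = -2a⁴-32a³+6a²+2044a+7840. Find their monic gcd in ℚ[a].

Apply the Euclidean algorithm:
  -a⁵-31a⁴-301a³-421a²+7970a+30800 = ((1/2)a+15/2)(-2a⁴-32a³+6a²+2044a+7840) + (-64a³-1488a²-11280a-28000)
  -2a⁴-32a³+6a²+2044a+7840 = ((1/32)a-29/128)(-64a³-1488a²-11280a-28000) + ((171/8)a²+(2907/8)a+5985/4)
  -64a³-1488a²-11280a-28000 = (-(512/171)a-3200/171)((171/8)a²+(2907/8)a+5985/4) + (0)
Last nonzero remainder: (171/8)a²+(2907/8)a+5985/4. Dividing through by 171/8 gives the monic gcd a²+17a+70.

a²+17a+70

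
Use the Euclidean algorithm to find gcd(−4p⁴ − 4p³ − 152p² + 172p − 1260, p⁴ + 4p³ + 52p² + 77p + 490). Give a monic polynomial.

Repeated division with remainder:
  −4p⁴ − 4p³ − 152p² + 172p − 1260 = (−4)(p⁴ + 4p³ + 52p² + 77p + 490) + (12p³ + 56p² + 480p + 700)
  p⁴ + 4p³ + 52p² + 77p + 490 = ((1/12)p − 1/18)(12p³ + 56p² + 480p + 700) + ((136/9)p² + (136/3)p + 4760/9)
  12p³ + 56p² + 480p + 700 = ((27/34)p + 45/34)((136/9)p² + (136/3)p + 4760/9) + (0)
Last nonzero remainder: (136/9)p² + (136/3)p + 4760/9. Dividing through by 136/9 gives the monic gcd p² + 3p + 35.

p² + 3p + 35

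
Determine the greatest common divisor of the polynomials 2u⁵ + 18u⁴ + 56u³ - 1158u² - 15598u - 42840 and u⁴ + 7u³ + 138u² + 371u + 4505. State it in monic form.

u² + 7u + 85

Euclidean algorithm in ℚ[u]:
  2u⁵ + 18u⁴ + 56u³ - 1158u² - 15598u - 42840 = (2u + 4)(u⁴ + 7u³ + 138u² + 371u + 4505) + (-248u³ - 2452u² - 26092u - 60860)
  u⁴ + 7u³ + 138u² + 371u + 4505 = (-(1/248)u + 179/15376)(-248u³ - 2452u² - 26092u - 60860) + ((235773/3844)u² + (1650411/3844)u + 20040705/3844)
  -248u³ - 2452u² - 26092u - 60860 = (-(953312/235773)u - 2752304/235773)((235773/3844)u² + (1650411/3844)u + 20040705/3844) + (0)
Last nonzero remainder: (235773/3844)u² + (1650411/3844)u + 20040705/3844. Dividing through by 235773/3844 gives the monic gcd u² + 7u + 85.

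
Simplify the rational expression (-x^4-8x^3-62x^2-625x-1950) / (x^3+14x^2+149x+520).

(-x^3-3x^2-47x-390)/(x^2+9x+104)

By polynomial division,
  -x^4-8x^3-62x^2-625x-1950 = (-x+6)(x^3+14x^2+149x+520) + (3x^2-999x-5070)
  x^3+14x^2+149x+520 = ((1/3)x+347/3)(3x^2-999x-5070) + (117390x+586950)
  3x^2-999x-5070 = ((1/39130)x-13/1505)(117390x+586950) + (0)
Last nonzero remainder: 117390x+586950. Dividing through by 117390 gives the monic gcd x+5.
Cancel x+5 from numerator and denominator to get the reduced form.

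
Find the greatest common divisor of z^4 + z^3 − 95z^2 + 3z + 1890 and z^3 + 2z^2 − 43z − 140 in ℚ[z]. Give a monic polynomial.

Repeated division with remainder:
  z^4 + z^3 − 95z^2 + 3z + 1890 = (z − 1)(z^3 + 2z^2 − 43z − 140) + (−50z^2 + 100z + 1750)
  z^3 + 2z^2 − 43z − 140 = (−(1/50)z − 2/25)(−50z^2 + 100z + 1750) + (0)
Last nonzero remainder: −50z^2 + 100z + 1750. Dividing through by −50 gives the monic gcd z^2 − 2z − 35.

z^2 − 2z − 35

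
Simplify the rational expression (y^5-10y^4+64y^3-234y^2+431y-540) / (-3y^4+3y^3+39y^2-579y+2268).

Apply the Euclidean algorithm:
  y^5-10y^4+64y^3-234y^2+431y-540 = (-(1/3)y+3)(-3y^4+3y^3+39y^2-579y+2268) + (68y^3-544y^2+2924y-7344)
  -3y^4+3y^3+39y^2-579y+2268 = (-(3/68)y-21/68)(68y^3-544y^2+2924y-7344) + (0)
Last nonzero remainder: 68y^3-544y^2+2924y-7344. Dividing through by 68 gives the monic gcd y^3-8y^2+43y-108.
Cancel y^3-8y^2+43y-108 from numerator and denominator to get the reduced form.

(-y^2+2y-5)/(3y+21)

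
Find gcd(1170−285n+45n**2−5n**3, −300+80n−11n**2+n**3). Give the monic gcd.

Repeated division with remainder:
  −5n**3+45n**2−285n+1170 = (−5)(n**3−11n**2+80n−300) + (−10n**2+115n−330)
  n**3−11n**2+80n−300 = (−(1/10)n−1/20)(−10n**2+115n−330) + ((211/4)n−633/2)
  −10n**2+115n−330 = (−(40/211)n+220/211)((211/4)n−633/2) + (0)
Last nonzero remainder: (211/4)n−633/2. Dividing through by 211/4 gives the monic gcd n−6.

−6+n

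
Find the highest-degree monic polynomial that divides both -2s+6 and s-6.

Repeated division with remainder:
  -2s+6 = (-2)(s-6) + (-6)
  s-6 = (-(1/6)s+1)(-6) + (0)
The last nonzero remainder is the constant -6, so the polynomials are coprime and gcd = 1.

1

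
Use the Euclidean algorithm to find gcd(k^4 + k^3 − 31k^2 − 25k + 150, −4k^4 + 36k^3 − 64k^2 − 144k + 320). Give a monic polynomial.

k^2 − 7k + 10

Apply the Euclidean algorithm:
  k^4 + k^3 − 31k^2 − 25k + 150 = (−1/4)(−4k^4 + 36k^3 − 64k^2 − 144k + 320) + (10k^3 − 47k^2 − 61k + 230)
  −4k^4 + 36k^3 − 64k^2 − 144k + 320 = (−(2/5)k + 43/25)(10k^3 − 47k^2 − 61k + 230) + (−(189/25)k^2 + (1323/25)k − 378/5)
  10k^3 − 47k^2 − 61k + 230 = (−(250/189)k − 575/189)(−(189/25)k^2 + (1323/25)k − 378/5) + (0)
Last nonzero remainder: −(189/25)k^2 + (1323/25)k − 378/5. Dividing through by −189/25 gives the monic gcd k^2 − 7k + 10.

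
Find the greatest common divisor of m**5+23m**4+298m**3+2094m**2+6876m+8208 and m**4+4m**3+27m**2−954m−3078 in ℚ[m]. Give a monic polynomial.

Euclidean algorithm in ℚ[m]:
  m**5+23m**4+298m**3+2094m**2+6876m+8208 = (m+19)(m**4+4m**3+27m**2−954m−3078) + (195m**3+2535m**2+28080m+66690)
  m**4+4m**3+27m**2−954m−3078 = ((1/195)m−3/65)(195m**3+2535m**2+28080m+66690) + (0)
Last nonzero remainder: 195m**3+2535m**2+28080m+66690. Dividing through by 195 gives the monic gcd m**3+13m**2+144m+342.

m**3+13m**2+144m+342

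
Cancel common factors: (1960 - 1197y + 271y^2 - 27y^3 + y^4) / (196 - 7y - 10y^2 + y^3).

(40 - 13y + y^2)/(4 + y)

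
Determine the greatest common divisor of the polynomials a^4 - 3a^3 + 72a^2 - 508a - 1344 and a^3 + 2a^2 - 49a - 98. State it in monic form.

By polynomial division,
  a^4 - 3a^3 + 72a^2 - 508a - 1344 = (a - 5)(a^3 + 2a^2 - 49a - 98) + (131a^2 - 655a - 1834)
  a^3 + 2a^2 - 49a - 98 = ((1/131)a + 7/131)(131a^2 - 655a - 1834) + (0)
Last nonzero remainder: 131a^2 - 655a - 1834. Dividing through by 131 gives the monic gcd a^2 - 5a - 14.

a^2 - 5a - 14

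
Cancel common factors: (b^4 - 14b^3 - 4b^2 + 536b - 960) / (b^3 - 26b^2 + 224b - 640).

Repeated division with remainder:
  b^4 - 14b^3 - 4b^2 + 536b - 960 = (b + 12)(b^3 - 26b^2 + 224b - 640) + (84b^2 - 1512b + 6720)
  b^3 - 26b^2 + 224b - 640 = ((1/84)b - 2/21)(84b^2 - 1512b + 6720) + (0)
Last nonzero remainder: 84b^2 - 1512b + 6720. Dividing through by 84 gives the monic gcd b^2 - 18b + 80.
Cancel b^2 - 18b + 80 from numerator and denominator to get the reduced form.

(b^2 + 4b - 12)/(b - 8)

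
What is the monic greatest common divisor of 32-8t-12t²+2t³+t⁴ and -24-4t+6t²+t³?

-4+t²

Repeated division with remainder:
  t⁴+2t³-12t²-8t+32 = (t-4)(t³+6t²-4t-24) + (16t²-64)
  t³+6t²-4t-24 = ((1/16)t+3/8)(16t²-64) + (0)
Last nonzero remainder: 16t²-64. Dividing through by 16 gives the monic gcd t²-4.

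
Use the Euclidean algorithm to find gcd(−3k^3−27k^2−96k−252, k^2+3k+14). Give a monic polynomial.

By polynomial division,
  −3k^3−27k^2−96k−252 = (−3k−18)(k^2+3k+14) + (0)
The last nonzero remainder k^2+3k+14 is already monic.

k^2+3k+14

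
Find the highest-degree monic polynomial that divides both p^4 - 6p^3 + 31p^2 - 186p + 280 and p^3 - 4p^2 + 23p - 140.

p^3 - 4p^2 + 23p - 140

Apply the Euclidean algorithm:
  p^4 - 6p^3 + 31p^2 - 186p + 280 = (p - 2)(p^3 - 4p^2 + 23p - 140) + (0)
The last nonzero remainder p^3 - 4p^2 + 23p - 140 is already monic.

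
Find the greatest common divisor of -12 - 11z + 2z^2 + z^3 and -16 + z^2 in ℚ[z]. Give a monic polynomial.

4 + z

By polynomial division,
  z^3 + 2z^2 - 11z - 12 = (z + 2)(z^2 - 16) + (5z + 20)
  z^2 - 16 = ((1/5)z - 4/5)(5z + 20) + (0)
Last nonzero remainder: 5z + 20. Dividing through by 5 gives the monic gcd z + 4.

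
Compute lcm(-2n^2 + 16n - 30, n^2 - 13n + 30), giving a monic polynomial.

By polynomial division,
  -2n^2 + 16n - 30 = (-2)(n^2 - 13n + 30) + (-10n + 30)
  n^2 - 13n + 30 = (-(1/10)n + 1)(-10n + 30) + (0)
Last nonzero remainder: -10n + 30. Dividing through by -10 gives the monic gcd n - 3.
Then lcm(f, g) = f·g / gcd(f, g); expanding and making the result monic gives the answer.

n^3 - 18n^2 + 95n - 150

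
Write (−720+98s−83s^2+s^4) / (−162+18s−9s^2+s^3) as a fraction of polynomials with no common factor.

Repeated division with remainder:
  s^4−83s^2+98s−720 = (s+9)(s^3−9s^2+18s−162) + (−20s^2+98s+738)
  s^3−9s^2+18s−162 = (−(1/20)s+41/200)(−20s^2+98s+738) + ((3481/100)s−31329/100)
  −20s^2+98s+738 = (−(2000/3481)s−8200/3481)((3481/100)s−31329/100) + (0)
Last nonzero remainder: (3481/100)s−31329/100. Dividing through by 3481/100 gives the monic gcd s−9.
Cancel s−9 from numerator and denominator to get the reduced form.

(80−2s+9s^2+s^3)/(18+s^2)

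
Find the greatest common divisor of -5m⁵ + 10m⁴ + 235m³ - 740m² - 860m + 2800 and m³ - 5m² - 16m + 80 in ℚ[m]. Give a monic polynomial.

Apply the Euclidean algorithm:
  -5m⁵ + 10m⁴ + 235m³ - 740m² - 860m + 2800 = (-5m² - 15m + 80)(m³ - 5m² - 16m + 80) + (-180m² + 1620m - 3600)
  m³ - 5m² - 16m + 80 = (-(1/180)m - 1/45)(-180m² + 1620m - 3600) + (0)
Last nonzero remainder: -180m² + 1620m - 3600. Dividing through by -180 gives the monic gcd m² - 9m + 20.

m² - 9m + 20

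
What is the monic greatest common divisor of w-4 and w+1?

1

Repeated division with remainder:
  w-4 = (w+1) + (-5)
  w+1 = (-(1/5)w-1/5)(-5) + (0)
The last nonzero remainder is the constant -5, so the polynomials are coprime and gcd = 1.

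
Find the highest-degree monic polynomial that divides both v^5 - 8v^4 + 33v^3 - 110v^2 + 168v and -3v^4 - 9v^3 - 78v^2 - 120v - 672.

By polynomial division,
  v^5 - 8v^4 + 33v^3 - 110v^2 + 168v = (-(1/3)v + 11/3)(-3v^4 - 9v^3 - 78v^2 - 120v - 672) + (40v^3 + 136v^2 + 384v + 2464)
  -3v^4 - 9v^3 - 78v^2 - 120v - 672 = (-(3/40)v + 3/100)(40v^3 + 136v^2 + 384v + 2464) + (-(1332/25)v^2 + (1332/25)v - 18648/25)
  40v^3 + 136v^2 + 384v + 2464 = (-(250/333)v - 1100/333)(-(1332/25)v^2 + (1332/25)v - 18648/25) + (0)
Last nonzero remainder: -(1332/25)v^2 + (1332/25)v - 18648/25. Dividing through by -1332/25 gives the monic gcd v^2 - v + 14.

v^2 - v + 14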